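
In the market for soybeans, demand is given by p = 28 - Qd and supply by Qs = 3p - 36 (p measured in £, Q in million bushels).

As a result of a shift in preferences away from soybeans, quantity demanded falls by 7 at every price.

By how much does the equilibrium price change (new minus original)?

-1.75

Solve the original market: 28 - p = 3p - 36, hence p = 16 and Q = 12.
After the shift, demand is Qd = 21 - p and supply is Qs = 3p - 36.
New equilibrium: 21 - p = 3p - 36 ⇒ 57 = 4p ⇒ p = 14.25, Q = 6.75.
Δp = 14.25 − 16 = -1.75.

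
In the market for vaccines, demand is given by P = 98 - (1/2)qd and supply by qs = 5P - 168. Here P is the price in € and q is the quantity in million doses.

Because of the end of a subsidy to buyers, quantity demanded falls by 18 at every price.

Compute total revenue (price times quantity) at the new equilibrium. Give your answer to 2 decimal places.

Solve the original market: 196 - 2P = 5P - 168, hence P = 52 and q = 92.
The new curves are qd = 178 - 2P (demand) and qs = 5P - 168 (supply).
New equilibrium: 178 - 2P = 5P - 168 ⇒ 346 = 7P ⇒ P = 346/7 ≈ 49.4286, q = 554/7 ≈ 79.1429.
New expenditure = 49.4286 × 79.1429 = 3911.92.

3911.92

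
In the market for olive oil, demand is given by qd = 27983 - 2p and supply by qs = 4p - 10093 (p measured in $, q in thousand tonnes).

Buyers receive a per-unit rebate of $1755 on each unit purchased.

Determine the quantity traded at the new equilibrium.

17631

Initially, 27983 - 2p = 4p - 10093, so 38076 = 6p and p = 6346, q = 15291.
Since buyers' out-of-pocket price is the market price minus the rebate, the effective demand curve becomes qd = 31493 - 2p.
Equate the new curves: 31493 - 2p = 4p - 10093, giving 41586 = 6p, p = 6931, q = 17631.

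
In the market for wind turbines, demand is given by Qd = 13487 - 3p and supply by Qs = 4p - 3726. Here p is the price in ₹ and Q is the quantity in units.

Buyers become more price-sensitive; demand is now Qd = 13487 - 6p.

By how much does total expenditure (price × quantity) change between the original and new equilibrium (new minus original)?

-9586559.04

Initially, 13487 - 3p = 4p - 3726, so 17213 = 7p and p = 2459, Q = 6110.
The shock moves the curves to Qd = 13487 - 6p and Qs = 4p - 3726.
Equate the new curves: 13487 - 6p = 4p - 3726, giving 17213 = 10p, p = 1721.3, Q = 3159.2.
Expenditure moves from 2459×6110 = 15024490 to 1721.3×3159.2 = 5437930.96; change = -9586559.04.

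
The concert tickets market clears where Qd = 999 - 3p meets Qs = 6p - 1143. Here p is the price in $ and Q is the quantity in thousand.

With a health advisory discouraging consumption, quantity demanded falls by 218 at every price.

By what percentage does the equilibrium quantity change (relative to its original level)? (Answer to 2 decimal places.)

Before the shock: 999 - 3p = 6p - 1143 ⇒ 2142 = 9p ⇒ p = 238, Q = 285.
The shock moves the curves to Qd = 781 - 3p and Qs = 6p - 1143.
Setting them equal: 781 - 3p = 6p - 1143 → 1924 = 9p, so p = 1924/9 ≈ 213.7778 and Q = 419/3 ≈ 139.6667.
%ΔQ = (139.6667 − 285) / 285 × 100 = -50.99%.

-50.99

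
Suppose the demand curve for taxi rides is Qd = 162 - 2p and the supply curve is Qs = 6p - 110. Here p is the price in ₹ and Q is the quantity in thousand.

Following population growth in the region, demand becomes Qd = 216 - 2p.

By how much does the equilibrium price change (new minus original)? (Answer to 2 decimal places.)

Initially, 162 - 2p = 6p - 110, so 272 = 8p and p = 34, Q = 94.
The shock moves the curves to Qd = 216 - 2p and Qs = 6p - 110.
Equate the new curves: 216 - 2p = 6p - 110, giving 326 = 8p, p = 40.75, Q = 134.5.
Δp = 40.75 − 34 = +6.75.

+6.75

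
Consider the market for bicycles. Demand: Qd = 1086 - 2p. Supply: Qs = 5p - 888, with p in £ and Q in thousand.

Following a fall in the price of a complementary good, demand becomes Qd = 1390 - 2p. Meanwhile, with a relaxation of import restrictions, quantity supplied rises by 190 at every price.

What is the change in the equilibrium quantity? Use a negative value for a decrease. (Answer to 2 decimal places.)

+271.43

Solve the original market: 1086 - 2p = 5p - 888, hence p = 282 and Q = 522.
With the change applied: demand Qd = 1390 - 2p, supply Qs = 5p - 698.
Equate the new curves: 1390 - 2p = 5p - 698, giving 2088 = 7p, p = 2088/7 ≈ 298.2857, Q = 5554/7 ≈ 793.4286.
ΔQ = 793.4286 − 522 = +271.43.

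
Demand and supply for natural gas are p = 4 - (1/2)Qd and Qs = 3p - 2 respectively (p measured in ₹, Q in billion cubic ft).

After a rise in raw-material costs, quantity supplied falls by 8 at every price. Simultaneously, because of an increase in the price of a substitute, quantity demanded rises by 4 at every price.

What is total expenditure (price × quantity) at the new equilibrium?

14.08

Before the shock: 8 - 2p = 3p - 2 ⇒ 10 = 5p ⇒ p = 2, Q = 4.
With the change applied: demand Qd = 12 - 2p, supply Qs = 3p - 10.
Clearing the new market: 12 - 2p = 3p - 10, so p = 4.4 and Q = 3.2.
New expenditure = 4.4 × 3.2 = 14.08.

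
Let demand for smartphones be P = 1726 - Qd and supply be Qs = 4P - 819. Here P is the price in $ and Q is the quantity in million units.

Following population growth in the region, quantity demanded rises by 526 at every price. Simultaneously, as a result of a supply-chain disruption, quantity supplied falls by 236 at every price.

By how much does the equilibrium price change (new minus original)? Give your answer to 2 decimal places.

Initially, 1726 - P = 4P - 819, so 2545 = 5P and P = 509, Q = 1217.
The shock moves the curves to Qd = 2252 - P and Qs = 4P - 1055.
New equilibrium: 2252 - P = 4P - 1055 ⇒ 3307 = 5P ⇒ P = 661.4, Q = 1590.6.
ΔP = 661.4 − 509 = +152.40.

+152.40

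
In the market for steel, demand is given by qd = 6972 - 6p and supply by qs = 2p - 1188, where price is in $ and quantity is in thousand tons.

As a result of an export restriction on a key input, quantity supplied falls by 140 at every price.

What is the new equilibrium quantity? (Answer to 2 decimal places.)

747.00

Before the shock: 6972 - 6p = 2p - 1188 ⇒ 8160 = 8p ⇒ p = 1020, q = 852.
The shock moves the curves to qd = 6972 - 6p and qs = 2p - 1328.
Equate the new curves: 6972 - 6p = 2p - 1328, giving 8300 = 8p, p = 1037.5, q = 747.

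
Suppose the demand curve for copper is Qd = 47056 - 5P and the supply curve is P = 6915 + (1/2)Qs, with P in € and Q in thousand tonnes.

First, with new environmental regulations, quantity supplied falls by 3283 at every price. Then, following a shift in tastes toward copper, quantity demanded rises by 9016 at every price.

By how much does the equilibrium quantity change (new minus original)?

+231

Original equilibrium: 47056 - 5P = 2P - 13830 gives 60886 = 7P, so P = 8698 and Q = 3566.
With the change applied: demand Qd = 56072 - 5P, supply Qs = 2P - 17113.
Equate the new curves: 56072 - 5P = 2P - 17113, giving 73185 = 7P, P = 10455, Q = 3797.
ΔQ = 3797 − 3566 = +231.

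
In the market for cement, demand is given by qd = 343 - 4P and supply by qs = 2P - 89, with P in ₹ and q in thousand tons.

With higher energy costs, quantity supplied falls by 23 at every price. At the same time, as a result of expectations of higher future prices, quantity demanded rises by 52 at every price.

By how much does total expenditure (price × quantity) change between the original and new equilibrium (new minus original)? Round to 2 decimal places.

Before the shock: 343 - 4P = 2P - 89 ⇒ 432 = 6P ⇒ P = 72, q = 55.
After the shift, demand is qd = 395 - 4P and supply is qs = 2P - 112.
Equate the new curves: 395 - 4P = 2P - 112, giving 507 = 6P, P = 84.5, q = 57.
Expenditure moves from 72×55 = 3960 to 84.5×57 = 4816.5; change = +856.50.

+856.50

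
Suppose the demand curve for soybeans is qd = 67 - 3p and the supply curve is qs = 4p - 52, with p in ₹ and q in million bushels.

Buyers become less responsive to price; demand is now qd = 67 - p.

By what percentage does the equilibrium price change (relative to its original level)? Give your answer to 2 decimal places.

Solve the original market: 67 - 3p = 4p - 52, hence p = 17 and q = 16.
With the change applied: demand qd = 67 - p, supply qs = 4p - 52.
Clearing the new market: 67 - p = 4p - 52, so p = 23.8 and q = 43.2.
%Δp = (23.8 − 17) / 17 × 100 = +40.00%.

+40.00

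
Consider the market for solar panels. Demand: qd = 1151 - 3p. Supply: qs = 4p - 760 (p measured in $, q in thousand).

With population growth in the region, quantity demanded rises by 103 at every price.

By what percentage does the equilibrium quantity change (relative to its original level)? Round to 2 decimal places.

+17.73

Initially, 1151 - 3p = 4p - 760, so 1911 = 7p and p = 273, q = 332.
The new curves are qd = 1254 - 3p (demand) and qs = 4p - 760 (supply).
New equilibrium: 1254 - 3p = 4p - 760 ⇒ 2014 = 7p ⇒ p = 2014/7 ≈ 287.7143, q = 2736/7 ≈ 390.8571.
%Δq = (390.8571 − 332) / 332 × 100 = +17.73%.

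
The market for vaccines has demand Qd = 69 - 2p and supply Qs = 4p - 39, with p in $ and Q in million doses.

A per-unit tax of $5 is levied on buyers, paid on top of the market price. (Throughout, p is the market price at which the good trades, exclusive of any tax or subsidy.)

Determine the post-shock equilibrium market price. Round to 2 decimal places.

Before the shock: 69 - 2p = 4p - 39 ⇒ 108 = 6p ⇒ p = 18, Q = 33.
Since buyers pay the price plus the tax, the effective demand curve becomes Qd = 59 - 2p.
Equate the new curves: 59 - 2p = 4p - 39, giving 98 = 6p, p = 49/3 ≈ 16.3333, Q = 79/3 ≈ 26.3333.

16.33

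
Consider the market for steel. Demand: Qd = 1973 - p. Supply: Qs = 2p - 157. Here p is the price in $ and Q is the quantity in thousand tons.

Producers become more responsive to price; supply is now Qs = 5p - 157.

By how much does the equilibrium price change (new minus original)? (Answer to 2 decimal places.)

-355.00

Original equilibrium: 1973 - p = 2p - 157 gives 2130 = 3p, so p = 710 and Q = 1263.
The new curves are Qd = 1973 - p (demand) and Qs = 5p - 157 (supply).
Equate the new curves: 1973 - p = 5p - 157, giving 2130 = 6p, p = 355, Q = 1618.
Δp = 355 − 710 = -355.00.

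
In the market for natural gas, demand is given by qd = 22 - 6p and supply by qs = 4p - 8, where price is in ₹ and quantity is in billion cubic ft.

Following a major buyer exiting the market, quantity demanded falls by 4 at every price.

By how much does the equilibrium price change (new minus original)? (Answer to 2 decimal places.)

-0.40

Original equilibrium: 22 - 6p = 4p - 8 gives 30 = 10p, so p = 3 and q = 4.
With the change applied: demand qd = 18 - 6p, supply qs = 4p - 8.
Clearing the new market: 18 - 6p = 4p - 8, so p = 2.6 and q = 2.4.
Δp = 2.6 − 3 = -0.40.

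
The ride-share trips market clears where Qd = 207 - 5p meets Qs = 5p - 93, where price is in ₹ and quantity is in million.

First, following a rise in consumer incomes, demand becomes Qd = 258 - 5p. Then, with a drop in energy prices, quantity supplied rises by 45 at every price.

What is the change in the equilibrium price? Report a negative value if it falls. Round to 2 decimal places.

Original equilibrium: 207 - 5p = 5p - 93 gives 300 = 10p, so p = 30 and Q = 57.
The new curves are Qd = 258 - 5p (demand) and Qs = 5p - 48 (supply).
Clearing the new market: 258 - 5p = 5p - 48, so p = 30.6 and Q = 105.
Δp = 30.6 − 30 = +0.60.

+0.60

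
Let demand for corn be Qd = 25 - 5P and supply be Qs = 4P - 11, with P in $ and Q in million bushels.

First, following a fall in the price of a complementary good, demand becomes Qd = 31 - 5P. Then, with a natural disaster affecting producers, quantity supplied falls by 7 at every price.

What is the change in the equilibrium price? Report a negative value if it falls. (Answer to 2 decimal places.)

+1.44

Solve the original market: 25 - 5P = 4P - 11, hence P = 4 and Q = 5.
After the shift, demand is Qd = 31 - 5P and supply is Qs = 4P - 18.
Equate the new curves: 31 - 5P = 4P - 18, giving 49 = 9P, P = 49/9 ≈ 5.4444, Q = 34/9 ≈ 3.7778.
ΔP = 5.4444 − 4 = +1.44.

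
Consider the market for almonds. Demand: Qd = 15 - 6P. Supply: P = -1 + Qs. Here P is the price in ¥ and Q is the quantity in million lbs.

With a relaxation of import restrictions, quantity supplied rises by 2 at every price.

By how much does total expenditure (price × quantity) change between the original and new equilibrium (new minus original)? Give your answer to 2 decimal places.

+2.08

Before the shock: 15 - 6P = P + 1 ⇒ 14 = 7P ⇒ P = 2, Q = 3.
The shock moves the curves to Qd = 15 - 6P and Qs = P + 3.
New equilibrium: 15 - 6P = P + 3 ⇒ 12 = 7P ⇒ P = 12/7 ≈ 1.7143, Q = 33/7 ≈ 4.7143.
Expenditure moves from 2×3 = 6 to 1.7143×4.7143 = 8.0816; change = +2.08.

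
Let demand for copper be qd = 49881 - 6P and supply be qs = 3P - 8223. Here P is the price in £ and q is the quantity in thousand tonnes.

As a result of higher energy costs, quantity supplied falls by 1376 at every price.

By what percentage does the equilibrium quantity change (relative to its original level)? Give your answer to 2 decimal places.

Solve the original market: 49881 - 6P = 3P - 8223, hence P = 6456 and q = 11145.
The new curves are qd = 49881 - 6P (demand) and qs = 3P - 9599 (supply).
Clearing the new market: 49881 - 6P = 3P - 9599, so P = 59480/9 ≈ 6608.8889 and q = 30683/3 ≈ 10227.6667.
%Δq = (10227.6667 − 11145) / 11145 × 100 = -8.23%.

-8.23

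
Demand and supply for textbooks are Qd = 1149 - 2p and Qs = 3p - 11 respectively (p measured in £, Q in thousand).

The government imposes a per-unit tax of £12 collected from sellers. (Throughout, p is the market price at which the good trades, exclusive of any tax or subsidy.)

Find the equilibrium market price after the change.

239.2

Original equilibrium: 1149 - 2p = 3p - 11 gives 1160 = 5p, so p = 232 and Q = 685.
Since sellers keep the price net of the tax, the effective supply curve becomes Qs = 3p - 47.
Clearing the new market: 1149 - 2p = 3p - 47, so p = 239.2 and Q = 670.6.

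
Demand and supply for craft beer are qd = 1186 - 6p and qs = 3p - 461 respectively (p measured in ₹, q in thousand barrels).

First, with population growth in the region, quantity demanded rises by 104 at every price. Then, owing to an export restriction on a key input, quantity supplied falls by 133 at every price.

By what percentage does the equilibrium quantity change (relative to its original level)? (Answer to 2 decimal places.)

-61.36

Solve the original market: 1186 - 6p = 3p - 461, hence p = 183 and q = 88.
The new curves are qd = 1290 - 6p (demand) and qs = 3p - 594 (supply).
Equate the new curves: 1290 - 6p = 3p - 594, giving 1884 = 9p, p = 628/3 ≈ 209.3333, q = 34.
%Δq = (34 − 88) / 88 × 100 = -61.36%.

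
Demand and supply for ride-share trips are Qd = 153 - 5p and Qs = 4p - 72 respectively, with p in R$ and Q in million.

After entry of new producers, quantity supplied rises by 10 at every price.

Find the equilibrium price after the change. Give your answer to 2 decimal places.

23.89

Before the shock: 153 - 5p = 4p - 72 ⇒ 225 = 9p ⇒ p = 25, Q = 28.
With the change applied: demand Qd = 153 - 5p, supply Qs = 4p - 62.
New equilibrium: 153 - 5p = 4p - 62 ⇒ 215 = 9p ⇒ p = 215/9 ≈ 23.8889, Q = 302/9 ≈ 33.5556.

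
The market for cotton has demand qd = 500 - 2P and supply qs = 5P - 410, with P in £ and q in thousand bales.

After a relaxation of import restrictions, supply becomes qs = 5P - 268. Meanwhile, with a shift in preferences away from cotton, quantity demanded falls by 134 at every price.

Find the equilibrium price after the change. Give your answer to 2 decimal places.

90.57

Before the shock: 500 - 2P = 5P - 410 ⇒ 910 = 7P ⇒ P = 130, q = 240.
The new curves are qd = 366 - 2P (demand) and qs = 5P - 268 (supply).
New equilibrium: 366 - 2P = 5P - 268 ⇒ 634 = 7P ⇒ P = 634/7 ≈ 90.5714, q = 1294/7 ≈ 184.8571.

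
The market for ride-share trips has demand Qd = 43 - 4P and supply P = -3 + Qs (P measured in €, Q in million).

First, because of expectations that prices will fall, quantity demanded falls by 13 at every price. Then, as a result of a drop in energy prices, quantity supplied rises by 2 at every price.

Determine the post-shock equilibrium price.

Original equilibrium: 43 - 4P = P + 3 gives 40 = 5P, so P = 8 and Q = 11.
After the shift, demand is Qd = 30 - 4P and supply is Qs = P + 5.
Setting them equal: 30 - 4P = P + 5 → 25 = 5P, so P = 5 and Q = 10.

5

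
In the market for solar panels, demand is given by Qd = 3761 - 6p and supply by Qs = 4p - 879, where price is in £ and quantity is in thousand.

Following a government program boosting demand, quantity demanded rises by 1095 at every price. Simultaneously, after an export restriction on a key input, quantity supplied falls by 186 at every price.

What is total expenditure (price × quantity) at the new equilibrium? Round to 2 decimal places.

Solve the original market: 3761 - 6p = 4p - 879, hence p = 464 and Q = 977.
The shock moves the curves to Qd = 4856 - 6p and Qs = 4p - 1065.
Equate the new curves: 4856 - 6p = 4p - 1065, giving 5921 = 10p, p = 592.1, Q = 1303.4.
New expenditure = 592.1 × 1303.4 = 771743.14.

771743.14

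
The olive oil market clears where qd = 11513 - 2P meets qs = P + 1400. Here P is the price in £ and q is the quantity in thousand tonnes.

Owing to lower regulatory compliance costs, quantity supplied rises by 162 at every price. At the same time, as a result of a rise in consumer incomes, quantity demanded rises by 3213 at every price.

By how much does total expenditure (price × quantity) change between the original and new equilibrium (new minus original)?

Initially, 11513 - 2P = P + 1400, so 10113 = 3P and P = 3371, q = 4771.
After the shift, demand is qd = 14726 - 2P and supply is qs = P + 1562.
Clearing the new market: 14726 - 2P = P + 1562, so P = 4388 and q = 5950.
Expenditure moves from 3371×4771 = 16083041 to 4388×5950 = 26108600; change = +10025559.

+10025559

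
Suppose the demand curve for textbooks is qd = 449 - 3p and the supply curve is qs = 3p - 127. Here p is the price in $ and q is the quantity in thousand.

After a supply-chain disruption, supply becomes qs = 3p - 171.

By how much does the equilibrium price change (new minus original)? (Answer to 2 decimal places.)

+7.33

Initially, 449 - 3p = 3p - 127, so 576 = 6p and p = 96, q = 161.
The shock moves the curves to qd = 449 - 3p and qs = 3p - 171.
New equilibrium: 449 - 3p = 3p - 171 ⇒ 620 = 6p ⇒ p = 310/3 ≈ 103.3333, q = 139.
Δp = 103.3333 − 96 = +7.33.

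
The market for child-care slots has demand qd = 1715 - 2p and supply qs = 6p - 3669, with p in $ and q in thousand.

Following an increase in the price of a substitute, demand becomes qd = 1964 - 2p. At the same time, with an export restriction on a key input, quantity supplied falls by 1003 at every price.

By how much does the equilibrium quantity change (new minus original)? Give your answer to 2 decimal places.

Initially, 1715 - 2p = 6p - 3669, so 5384 = 8p and p = 673, q = 369.
The shock moves the curves to qd = 1964 - 2p and qs = 6p - 4672.
Equate the new curves: 1964 - 2p = 6p - 4672, giving 6636 = 8p, p = 829.5, q = 305.
Δq = 305 − 369 = -64.00.

-64.00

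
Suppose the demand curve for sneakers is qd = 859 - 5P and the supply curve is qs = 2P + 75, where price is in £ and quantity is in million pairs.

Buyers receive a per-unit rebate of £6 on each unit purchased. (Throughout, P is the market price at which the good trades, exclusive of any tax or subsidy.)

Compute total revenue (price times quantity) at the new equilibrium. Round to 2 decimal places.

35766.16

Before the shock: 859 - 5P = 2P + 75 ⇒ 784 = 7P ⇒ P = 112, q = 299.
Since buyers' out-of-pocket price is the market price minus the rebate, the effective demand curve becomes qd = 889 - 5P.
Setting them equal: 889 - 5P = 2P + 75 → 814 = 7P, so P = 814/7 ≈ 116.2857 and q = 2153/7 ≈ 307.5714.
New expenditure = 116.2857 × 307.5714 = 35766.16.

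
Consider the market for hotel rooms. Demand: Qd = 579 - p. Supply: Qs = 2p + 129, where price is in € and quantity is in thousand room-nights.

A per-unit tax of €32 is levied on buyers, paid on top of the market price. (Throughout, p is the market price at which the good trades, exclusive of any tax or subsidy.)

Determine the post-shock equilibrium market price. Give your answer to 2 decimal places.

Solve the original market: 579 - p = 2p + 129, hence p = 150 and Q = 429.
Since buyers pay the price plus the tax, the effective demand curve becomes Qd = 547 - p.
Equate the new curves: 547 - p = 2p + 129, giving 418 = 3p, p = 418/3 ≈ 139.3333, Q = 1223/3 ≈ 407.6667.

139.33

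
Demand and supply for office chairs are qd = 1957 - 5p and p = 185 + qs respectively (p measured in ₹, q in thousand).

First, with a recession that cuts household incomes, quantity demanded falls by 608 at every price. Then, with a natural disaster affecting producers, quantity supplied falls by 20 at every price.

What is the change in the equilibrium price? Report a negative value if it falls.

-98

Original equilibrium: 1957 - 5p = p - 185 gives 2142 = 6p, so p = 357 and q = 172.
The shock moves the curves to qd = 1349 - 5p and qs = p - 205.
Clearing the new market: 1349 - 5p = p - 205, so p = 259 and q = 54.
Δp = 259 − 357 = -98.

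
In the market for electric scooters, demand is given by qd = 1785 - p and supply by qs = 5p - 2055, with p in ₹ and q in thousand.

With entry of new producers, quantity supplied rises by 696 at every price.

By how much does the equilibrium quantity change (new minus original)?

+116

Before the shock: 1785 - p = 5p - 2055 ⇒ 3840 = 6p ⇒ p = 640, q = 1145.
With the change applied: demand qd = 1785 - p, supply qs = 5p - 1359.
New equilibrium: 1785 - p = 5p - 1359 ⇒ 3144 = 6p ⇒ p = 524, q = 1261.
Δq = 1261 − 1145 = +116.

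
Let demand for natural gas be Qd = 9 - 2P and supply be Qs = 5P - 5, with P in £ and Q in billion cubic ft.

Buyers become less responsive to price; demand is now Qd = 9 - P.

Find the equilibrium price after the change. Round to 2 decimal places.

Solve the original market: 9 - 2P = 5P - 5, hence P = 2 and Q = 5.
With the change applied: demand Qd = 9 - P, supply Qs = 5P - 5.
New equilibrium: 9 - P = 5P - 5 ⇒ 14 = 6P ⇒ P = 7/3 ≈ 2.3333, Q = 20/3 ≈ 6.6667.

2.33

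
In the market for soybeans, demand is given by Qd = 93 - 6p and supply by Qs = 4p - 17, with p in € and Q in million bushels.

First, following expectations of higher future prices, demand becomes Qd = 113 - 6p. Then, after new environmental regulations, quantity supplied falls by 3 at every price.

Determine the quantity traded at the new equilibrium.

33.2

Solve the original market: 93 - 6p = 4p - 17, hence p = 11 and Q = 27.
After the shift, demand is Qd = 113 - 6p and supply is Qs = 4p - 20.
Clearing the new market: 113 - 6p = 4p - 20, so p = 13.3 and Q = 33.2.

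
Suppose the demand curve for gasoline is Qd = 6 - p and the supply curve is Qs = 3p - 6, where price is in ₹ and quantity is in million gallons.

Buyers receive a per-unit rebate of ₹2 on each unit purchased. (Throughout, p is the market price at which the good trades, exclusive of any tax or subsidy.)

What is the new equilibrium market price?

3.5

Solve the original market: 6 - p = 3p - 6, hence p = 3 and Q = 3.
Since buyers' out-of-pocket price is the market price minus the rebate, the effective demand curve becomes Qd = 8 - p.
Setting them equal: 8 - p = 3p - 6 → 14 = 4p, so p = 3.5 and Q = 4.5.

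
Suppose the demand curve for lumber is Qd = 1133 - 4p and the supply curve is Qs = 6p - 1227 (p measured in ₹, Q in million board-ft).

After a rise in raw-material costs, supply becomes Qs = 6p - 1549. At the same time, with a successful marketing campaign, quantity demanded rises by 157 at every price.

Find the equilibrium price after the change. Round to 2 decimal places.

Original equilibrium: 1133 - 4p = 6p - 1227 gives 2360 = 10p, so p = 236 and Q = 189.
After the shift, demand is Qd = 1290 - 4p and supply is Qs = 6p - 1549.
Setting them equal: 1290 - 4p = 6p - 1549 → 2839 = 10p, so p = 283.9 and Q = 154.4.

283.90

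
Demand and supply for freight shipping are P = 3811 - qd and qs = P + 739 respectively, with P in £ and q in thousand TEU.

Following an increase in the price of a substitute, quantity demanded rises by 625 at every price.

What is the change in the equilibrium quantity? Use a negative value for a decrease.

Initially, 3811 - P = P + 739, so 3072 = 2P and P = 1536, q = 2275.
With the change applied: demand qd = 4436 - P, supply qs = P + 739.
Equate the new curves: 4436 - P = P + 739, giving 3697 = 2P, P = 1848.5, q = 2587.5.
Δq = 2587.5 − 2275 = +312.5.

+312.5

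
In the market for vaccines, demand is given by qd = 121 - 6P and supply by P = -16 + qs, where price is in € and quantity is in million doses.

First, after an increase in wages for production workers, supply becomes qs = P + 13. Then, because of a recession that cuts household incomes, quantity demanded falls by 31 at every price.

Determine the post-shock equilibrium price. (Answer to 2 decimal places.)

Before the shock: 121 - 6P = P + 16 ⇒ 105 = 7P ⇒ P = 15, q = 31.
The new curves are qd = 90 - 6P (demand) and qs = P + 13 (supply).
Setting them equal: 90 - 6P = P + 13 → 77 = 7P, so P = 11 and q = 24.

11.00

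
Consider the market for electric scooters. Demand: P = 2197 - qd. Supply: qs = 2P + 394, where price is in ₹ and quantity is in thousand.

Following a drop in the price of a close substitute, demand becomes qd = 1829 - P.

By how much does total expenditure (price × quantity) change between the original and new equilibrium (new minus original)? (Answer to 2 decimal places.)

Initially, 2197 - P = 2P + 394, so 1803 = 3P and P = 601, q = 1596.
After the shift, demand is qd = 1829 - P and supply is qs = 2P + 394.
Setting them equal: 1829 - P = 2P + 394 → 1435 = 3P, so P = 1435/3 ≈ 478.3333 and q = 4052/3 ≈ 1350.6667.
Expenditure moves from 601×1596 = 959196 to 478.3333×1350.6667 = 646068.8889; change = -313127.11.

-313127.11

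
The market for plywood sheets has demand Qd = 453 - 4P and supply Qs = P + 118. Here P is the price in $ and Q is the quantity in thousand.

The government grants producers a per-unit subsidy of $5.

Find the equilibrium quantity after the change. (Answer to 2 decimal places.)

Before the shock: 453 - 4P = P + 118 ⇒ 335 = 5P ⇒ P = 67, Q = 185.
Since sellers receive the price plus the subsidy, the effective supply curve becomes Qs = P + 123.
Equate the new curves: 453 - 4P = P + 123, giving 330 = 5P, P = 66, Q = 189.

189.00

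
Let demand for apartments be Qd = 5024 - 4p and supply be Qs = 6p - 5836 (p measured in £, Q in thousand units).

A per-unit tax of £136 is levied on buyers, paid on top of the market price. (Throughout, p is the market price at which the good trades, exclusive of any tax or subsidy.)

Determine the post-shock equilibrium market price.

1031.6

Original equilibrium: 5024 - 4p = 6p - 5836 gives 10860 = 10p, so p = 1086 and Q = 680.
Since buyers pay the price plus the tax, the effective demand curve becomes Qd = 4480 - 4p.
Clearing the new market: 4480 - 4p = 6p - 5836, so p = 1031.6 and Q = 353.6.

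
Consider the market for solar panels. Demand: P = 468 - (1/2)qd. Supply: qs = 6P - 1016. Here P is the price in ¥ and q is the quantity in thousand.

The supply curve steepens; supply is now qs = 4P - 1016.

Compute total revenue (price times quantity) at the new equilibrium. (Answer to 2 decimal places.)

92828.44

Before the shock: 936 - 2P = 6P - 1016 ⇒ 1952 = 8P ⇒ P = 244, q = 448.
The shock moves the curves to qd = 936 - 2P and qs = 4P - 1016.
New equilibrium: 936 - 2P = 4P - 1016 ⇒ 1952 = 6P ⇒ P = 976/3 ≈ 325.3333, q = 856/3 ≈ 285.3333.
New expenditure = 325.3333 × 285.3333 = 92828.44.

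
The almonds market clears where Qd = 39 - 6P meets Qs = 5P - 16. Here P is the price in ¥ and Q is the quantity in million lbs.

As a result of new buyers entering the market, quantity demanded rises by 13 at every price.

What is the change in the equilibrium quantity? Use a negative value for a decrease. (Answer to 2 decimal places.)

Initially, 39 - 6P = 5P - 16, so 55 = 11P and P = 5, Q = 9.
The new curves are Qd = 52 - 6P (demand) and Qs = 5P - 16 (supply).
New equilibrium: 52 - 6P = 5P - 16 ⇒ 68 = 11P ⇒ P = 68/11 ≈ 6.1818, Q = 164/11 ≈ 14.9091.
ΔQ = 14.9091 − 9 = +5.91.

+5.91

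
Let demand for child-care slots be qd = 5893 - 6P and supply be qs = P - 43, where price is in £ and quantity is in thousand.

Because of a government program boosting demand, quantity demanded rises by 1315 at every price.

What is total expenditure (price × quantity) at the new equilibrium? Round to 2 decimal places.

1028458.16

Initially, 5893 - 6P = P - 43, so 5936 = 7P and P = 848, q = 805.
The shock moves the curves to qd = 7208 - 6P and qs = P - 43.
Equate the new curves: 7208 - 6P = P - 43, giving 7251 = 7P, P = 7251/7 ≈ 1035.8571, q = 6950/7 ≈ 992.8571.
New expenditure = 1035.8571 × 992.8571 = 1028458.16.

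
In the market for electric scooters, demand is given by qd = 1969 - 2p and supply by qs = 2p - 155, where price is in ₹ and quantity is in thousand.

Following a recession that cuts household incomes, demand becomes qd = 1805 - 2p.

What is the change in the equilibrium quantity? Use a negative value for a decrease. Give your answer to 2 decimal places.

Original equilibrium: 1969 - 2p = 2p - 155 gives 2124 = 4p, so p = 531 and q = 907.
The shock moves the curves to qd = 1805 - 2p and qs = 2p - 155.
Clearing the new market: 1805 - 2p = 2p - 155, so p = 490 and q = 825.
Δq = 825 − 907 = -82.00.

-82.00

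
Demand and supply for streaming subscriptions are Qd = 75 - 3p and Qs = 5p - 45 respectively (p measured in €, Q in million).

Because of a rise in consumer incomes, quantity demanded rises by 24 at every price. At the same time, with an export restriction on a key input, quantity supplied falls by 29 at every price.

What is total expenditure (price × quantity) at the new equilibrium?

737.953125

Initially, 75 - 3p = 5p - 45, so 120 = 8p and p = 15, Q = 30.
The new curves are Qd = 99 - 3p (demand) and Qs = 5p - 74 (supply).
New equilibrium: 99 - 3p = 5p - 74 ⇒ 173 = 8p ⇒ p = 21.625, Q = 34.125.
New expenditure = 21.625 × 34.125 = 737.953125.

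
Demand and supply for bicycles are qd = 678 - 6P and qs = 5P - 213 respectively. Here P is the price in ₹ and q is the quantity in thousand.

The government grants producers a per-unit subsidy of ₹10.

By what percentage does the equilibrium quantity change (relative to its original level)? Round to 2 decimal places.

+14.20

Original equilibrium: 678 - 6P = 5P - 213 gives 891 = 11P, so P = 81 and q = 192.
Since sellers receive the price plus the subsidy, the effective supply curve becomes qs = 5P - 163.
Equate the new curves: 678 - 6P = 5P - 163, giving 841 = 11P, P = 841/11 ≈ 76.4545, q = 2412/11 ≈ 219.2727.
%Δq = (219.2727 − 192) / 192 × 100 = +14.20%.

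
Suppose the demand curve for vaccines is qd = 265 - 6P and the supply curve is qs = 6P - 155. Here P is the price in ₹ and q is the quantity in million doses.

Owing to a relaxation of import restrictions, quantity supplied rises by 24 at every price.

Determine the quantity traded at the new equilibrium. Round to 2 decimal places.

67.00

Initially, 265 - 6P = 6P - 155, so 420 = 12P and P = 35, q = 55.
The new curves are qd = 265 - 6P (demand) and qs = 6P - 131 (supply).
Setting them equal: 265 - 6P = 6P - 131 → 396 = 12P, so P = 33 and q = 67.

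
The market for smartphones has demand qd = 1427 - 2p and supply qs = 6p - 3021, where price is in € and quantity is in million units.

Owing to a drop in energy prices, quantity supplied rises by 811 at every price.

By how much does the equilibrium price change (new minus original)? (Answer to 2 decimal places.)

-101.38

Solve the original market: 1427 - 2p = 6p - 3021, hence p = 556 and q = 315.
The new curves are qd = 1427 - 2p (demand) and qs = 6p - 2210 (supply).
New equilibrium: 1427 - 2p = 6p - 2210 ⇒ 3637 = 8p ⇒ p = 454.625, q = 517.75.
Δp = 454.625 − 556 = -101.38.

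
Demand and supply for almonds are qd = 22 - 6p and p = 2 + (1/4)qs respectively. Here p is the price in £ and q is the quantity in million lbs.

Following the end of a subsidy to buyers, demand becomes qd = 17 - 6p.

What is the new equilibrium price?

Original equilibrium: 22 - 6p = 4p - 8 gives 30 = 10p, so p = 3 and q = 4.
The shock moves the curves to qd = 17 - 6p and qs = 4p - 8.
Clearing the new market: 17 - 6p = 4p - 8, so p = 2.5 and q = 2.

2.5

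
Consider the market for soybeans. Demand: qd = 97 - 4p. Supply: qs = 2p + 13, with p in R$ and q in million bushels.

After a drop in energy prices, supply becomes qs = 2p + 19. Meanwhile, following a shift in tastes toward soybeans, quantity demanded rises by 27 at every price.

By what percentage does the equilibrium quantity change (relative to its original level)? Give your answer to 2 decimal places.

+31.71

Before the shock: 97 - 4p = 2p + 13 ⇒ 84 = 6p ⇒ p = 14, q = 41.
After the shift, demand is qd = 124 - 4p and supply is qs = 2p + 19.
Clearing the new market: 124 - 4p = 2p + 19, so p = 17.5 and q = 54.
%Δq = (54 − 41) / 41 × 100 = +31.71%.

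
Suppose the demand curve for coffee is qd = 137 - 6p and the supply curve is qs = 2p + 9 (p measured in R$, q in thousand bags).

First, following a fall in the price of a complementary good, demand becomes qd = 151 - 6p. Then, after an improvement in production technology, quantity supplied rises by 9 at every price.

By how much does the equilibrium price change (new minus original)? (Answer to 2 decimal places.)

+0.63

Initially, 137 - 6p = 2p + 9, so 128 = 8p and p = 16, q = 41.
The new curves are qd = 151 - 6p (demand) and qs = 2p + 18 (supply).
Setting them equal: 151 - 6p = 2p + 18 → 133 = 8p, so p = 16.625 and q = 51.25.
Δp = 16.625 − 16 = +0.63.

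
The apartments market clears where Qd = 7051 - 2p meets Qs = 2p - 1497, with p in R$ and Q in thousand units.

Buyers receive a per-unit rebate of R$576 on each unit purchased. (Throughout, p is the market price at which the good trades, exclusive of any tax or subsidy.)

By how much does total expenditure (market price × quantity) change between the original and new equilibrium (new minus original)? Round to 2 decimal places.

Solve the original market: 7051 - 2p = 2p - 1497, hence p = 2137 and Q = 2777.
Since buyers' out-of-pocket price is the market price minus the rebate, the effective demand curve becomes Qd = 8203 - 2p.
Clearing the new market: 8203 - 2p = 2p - 1497, so p = 2425 and Q = 3353.
Expenditure moves from 2137×2777 = 5934449 to 2425×3353 = 8131025; change = +2196576.00.

+2196576.00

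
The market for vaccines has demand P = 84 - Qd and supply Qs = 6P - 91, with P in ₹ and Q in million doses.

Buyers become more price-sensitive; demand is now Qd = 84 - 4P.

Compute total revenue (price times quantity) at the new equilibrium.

245

Initially, 84 - P = 6P - 91, so 175 = 7P and P = 25, Q = 59.
With the change applied: demand Qd = 84 - 4P, supply Qs = 6P - 91.
Setting them equal: 84 - 4P = 6P - 91 → 175 = 10P, so P = 17.5 and Q = 14.
New expenditure = 17.5 × 14 = 245.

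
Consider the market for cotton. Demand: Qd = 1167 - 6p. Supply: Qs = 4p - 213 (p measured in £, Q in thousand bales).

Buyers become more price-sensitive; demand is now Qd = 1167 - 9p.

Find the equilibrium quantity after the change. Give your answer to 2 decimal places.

211.62

Initially, 1167 - 6p = 4p - 213, so 1380 = 10p and p = 138, Q = 339.
With the change applied: demand Qd = 1167 - 9p, supply Qs = 4p - 213.
Setting them equal: 1167 - 9p = 4p - 213 → 1380 = 13p, so p = 1380/13 ≈ 106.1538 and Q = 2751/13 ≈ 211.6154.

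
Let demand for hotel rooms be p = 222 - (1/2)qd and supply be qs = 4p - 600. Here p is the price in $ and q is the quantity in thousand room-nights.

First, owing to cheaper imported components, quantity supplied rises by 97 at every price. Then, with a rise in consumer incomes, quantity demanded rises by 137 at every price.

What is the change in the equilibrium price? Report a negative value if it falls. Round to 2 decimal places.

+6.67

Solve the original market: 444 - 2p = 4p - 600, hence p = 174 and q = 96.
With the change applied: demand qd = 581 - 2p, supply qs = 4p - 503.
New equilibrium: 581 - 2p = 4p - 503 ⇒ 1084 = 6p ⇒ p = 542/3 ≈ 180.6667, q = 659/3 ≈ 219.6667.
Δp = 180.6667 − 174 = +6.67.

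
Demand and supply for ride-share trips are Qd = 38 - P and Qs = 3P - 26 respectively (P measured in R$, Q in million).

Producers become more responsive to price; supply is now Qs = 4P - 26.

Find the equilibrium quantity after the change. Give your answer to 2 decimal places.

25.20

Initially, 38 - P = 3P - 26, so 64 = 4P and P = 16, Q = 22.
The new curves are Qd = 38 - P (demand) and Qs = 4P - 26 (supply).
Equate the new curves: 38 - P = 4P - 26, giving 64 = 5P, P = 12.8, Q = 25.2.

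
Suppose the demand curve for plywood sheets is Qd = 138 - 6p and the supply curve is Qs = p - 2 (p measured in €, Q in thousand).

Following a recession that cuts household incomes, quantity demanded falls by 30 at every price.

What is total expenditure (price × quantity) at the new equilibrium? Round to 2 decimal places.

215.51

Original equilibrium: 138 - 6p = p - 2 gives 140 = 7p, so p = 20 and Q = 18.
With the change applied: demand Qd = 108 - 6p, supply Qs = p - 2.
Equate the new curves: 108 - 6p = p - 2, giving 110 = 7p, p = 110/7 ≈ 15.7143, Q = 96/7 ≈ 13.7143.
New expenditure = 15.7143 × 13.7143 = 215.51.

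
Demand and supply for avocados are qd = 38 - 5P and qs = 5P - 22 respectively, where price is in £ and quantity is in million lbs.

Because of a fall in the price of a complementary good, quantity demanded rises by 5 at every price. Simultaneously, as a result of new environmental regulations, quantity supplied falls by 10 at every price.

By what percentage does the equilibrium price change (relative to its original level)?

+25

Before the shock: 38 - 5P = 5P - 22 ⇒ 60 = 10P ⇒ P = 6, q = 8.
After the shift, demand is qd = 43 - 5P and supply is qs = 5P - 32.
New equilibrium: 43 - 5P = 5P - 32 ⇒ 75 = 10P ⇒ P = 7.5, q = 5.5.
%ΔP = (7.5 − 6) / 6 × 100 = +25%.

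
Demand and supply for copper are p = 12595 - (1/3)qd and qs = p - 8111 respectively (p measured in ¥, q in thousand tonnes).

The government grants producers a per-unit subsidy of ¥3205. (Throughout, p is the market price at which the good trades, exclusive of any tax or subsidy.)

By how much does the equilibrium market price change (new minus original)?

-801.25

Before the shock: 37785 - 3p = p - 8111 ⇒ 45896 = 4p ⇒ p = 11474, q = 3363.
Since sellers receive the price plus the subsidy, the effective supply curve becomes qs = p - 4906.
Clearing the new market: 37785 - 3p = p - 4906, so p = 10672.75 and q = 5766.75.
Δp = 10672.75 − 11474 = -801.25.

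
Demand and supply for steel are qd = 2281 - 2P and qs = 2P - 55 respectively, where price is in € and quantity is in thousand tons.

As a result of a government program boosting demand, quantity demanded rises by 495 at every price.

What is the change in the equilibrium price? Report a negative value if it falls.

Original equilibrium: 2281 - 2P = 2P - 55 gives 2336 = 4P, so P = 584 and q = 1113.
With the change applied: demand qd = 2776 - 2P, supply qs = 2P - 55.
Clearing the new market: 2776 - 2P = 2P - 55, so P = 707.75 and q = 1360.5.
ΔP = 707.75 − 584 = +123.75.

+123.75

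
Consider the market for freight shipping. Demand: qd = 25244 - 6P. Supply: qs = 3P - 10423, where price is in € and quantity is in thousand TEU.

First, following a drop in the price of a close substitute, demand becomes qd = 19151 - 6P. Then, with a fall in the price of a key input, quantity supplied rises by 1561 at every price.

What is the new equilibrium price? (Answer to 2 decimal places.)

3112.56

Before the shock: 25244 - 6P = 3P - 10423 ⇒ 35667 = 9P ⇒ P = 3963, q = 1466.
The shock moves the curves to qd = 19151 - 6P and qs = 3P - 8862.
New equilibrium: 19151 - 6P = 3P - 8862 ⇒ 28013 = 9P ⇒ P = 28013/9 ≈ 3112.5556, q = 1427/3 ≈ 475.6667.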